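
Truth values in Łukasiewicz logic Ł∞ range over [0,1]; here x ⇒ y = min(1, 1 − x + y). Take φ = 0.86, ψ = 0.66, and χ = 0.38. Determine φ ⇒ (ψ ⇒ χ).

ψ ⇒ χ = min(1, 1 − 0.66 + 0.38) = min(1, 0.72) = 0.72
φ ⇒ (ψ ⇒ χ) = min(1, 1 − 0.86 + 0.72) = min(1, 0.86) = 0.86

0.86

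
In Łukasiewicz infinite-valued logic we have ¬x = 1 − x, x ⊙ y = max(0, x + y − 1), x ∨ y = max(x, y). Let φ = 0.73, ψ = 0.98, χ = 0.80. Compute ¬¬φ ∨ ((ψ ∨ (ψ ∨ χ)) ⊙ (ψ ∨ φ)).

0.96

¬φ = 1 − 0.73 = 0.27
¬¬φ = 1 − 0.27 = 0.73
ψ ∨ χ = max(0.98, 0.80) = 0.98
ψ ∨ (ψ ∨ χ) = max(0.98, 0.98) = 0.98
ψ ∨ φ = max(0.98, 0.73) = 0.98
(ψ ∨ (ψ ∨ χ)) ⊙ (ψ ∨ φ) = max(0, 0.98 + 0.98 − 1) = max(0, 0.96) = 0.96
¬¬φ ∨ ((ψ ∨ (ψ ∨ χ)) ⊙ (ψ ∨ φ)) = max(0.73, 0.96) = 0.96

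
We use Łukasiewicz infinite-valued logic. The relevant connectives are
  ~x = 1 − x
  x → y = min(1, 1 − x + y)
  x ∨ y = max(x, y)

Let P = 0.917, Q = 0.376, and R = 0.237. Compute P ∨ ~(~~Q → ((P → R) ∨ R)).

~Q = 1 − 0.376 = 0.624
~~Q = 1 − 0.624 = 0.376
P → R = min(1, 1 − 0.917 + 0.237) = min(1, 0.320) = 0.320
(P → R) ∨ R = max(0.320, 0.237) = 0.320
~~Q → ((P → R) ∨ R) = min(1, 1 − 0.376 + 0.320) = min(1, 0.944) = 0.944
~(~~Q → ((P → R) ∨ R)) = 1 − 0.944 = 0.056
P ∨ ~(~~Q → ((P → R) ∨ R)) = max(0.917, 0.056) = 0.917

0.917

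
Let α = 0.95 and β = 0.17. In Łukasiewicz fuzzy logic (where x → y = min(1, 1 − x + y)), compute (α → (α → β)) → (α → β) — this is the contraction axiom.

0.95

α → β = min(1, 1 − 0.95 + 0.17) = min(1, 0.22) = 0.22
α → (α → β) = min(1, 1 − 0.95 + 0.22) = min(1, 0.27) = 0.27
(α → (α → β)) → (α → β) = min(1, 1 − 0.27 + 0.22) = min(1, 0.95) = 0.95
(The value 0.95 < 1 shows this instance is not satisfied; fails in Ł∞ (the t-norm is not idempotent).)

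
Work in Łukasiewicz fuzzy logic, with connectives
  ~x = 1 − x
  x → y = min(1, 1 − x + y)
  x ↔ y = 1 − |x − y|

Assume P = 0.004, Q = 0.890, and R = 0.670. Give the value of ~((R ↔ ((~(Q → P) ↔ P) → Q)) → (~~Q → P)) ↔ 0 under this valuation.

Q → P = min(1, 1 − 0.890 + 0.004) = min(1, 0.114) = 0.114
~(Q → P) = 1 − 0.114 = 0.886
~(Q → P) ↔ P = 1 − |0.886 − 0.004| = 1 − 0.882 = 0.118
(~(Q → P) ↔ P) → Q = min(1, 1 − 0.118 + 0.890) = min(1, 1.772) = 1.000
R ↔ ((~(Q → P) ↔ P) → Q) = 1 − |0.670 − 1.000| = 1 − 0.330 = 0.670
~Q = 1 − 0.890 = 0.110
~~Q = 1 − 0.110 = 0.890
~~Q → P = min(1, 1 − 0.890 + 0.004) = min(1, 0.114) = 0.114
(R ↔ ((~(Q → P) ↔ P) → Q)) → (~~Q → P) = min(1, 1 − 0.670 + 0.114) = min(1, 0.444) = 0.444
~((R ↔ ((~(Q → P) ↔ P) → Q)) → (~~Q → P)) = 1 − 0.444 = 0.556
~((R ↔ ((~(Q → P) ↔ P) → Q)) → (~~Q → P)) ↔ 0 = 1 − |0.556 − 0.000| = 1 − 0.556 = 0.444

0.444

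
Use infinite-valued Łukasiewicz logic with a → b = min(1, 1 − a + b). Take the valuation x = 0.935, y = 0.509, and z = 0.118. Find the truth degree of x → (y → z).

0.674

y → z = min(1, 1 − 0.509 + 0.118) = min(1, 0.609) = 0.609
x → (y → z) = min(1, 1 − 0.935 + 0.609) = min(1, 0.674) = 0.674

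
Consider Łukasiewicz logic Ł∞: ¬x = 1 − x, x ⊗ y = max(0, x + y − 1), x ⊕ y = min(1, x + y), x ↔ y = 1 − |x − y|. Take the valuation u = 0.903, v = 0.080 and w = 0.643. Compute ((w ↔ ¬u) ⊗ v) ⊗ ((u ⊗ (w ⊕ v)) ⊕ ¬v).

¬u = 1 − 0.903 = 0.097
w ↔ ¬u = 1 − |0.643 − 0.097| = 1 − 0.546 = 0.454
(w ↔ ¬u) ⊗ v = max(0, 0.454 + 0.080 − 1) = max(0, -0.466) = 0.000
w ⊕ v = min(1, 0.643 + 0.080) = min(1, 0.723) = 0.723
u ⊗ (w ⊕ v) = max(0, 0.903 + 0.723 − 1) = max(0, 0.626) = 0.626
¬v = 1 − 0.080 = 0.920
(u ⊗ (w ⊕ v)) ⊕ ¬v = min(1, 0.626 + 0.920) = min(1, 1.546) = 1.000
((w ↔ ¬u) ⊗ v) ⊗ ((u ⊗ (w ⊕ v)) ⊕ ¬v) = max(0, 0.000 + 1.000 − 1) = max(0, 0.000) = 0.000

0.000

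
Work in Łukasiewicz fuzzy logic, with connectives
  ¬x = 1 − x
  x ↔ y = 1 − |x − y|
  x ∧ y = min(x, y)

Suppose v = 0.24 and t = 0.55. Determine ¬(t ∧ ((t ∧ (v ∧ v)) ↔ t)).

v ∧ v = min(0.24, 0.24) = 0.24
t ∧ (v ∧ v) = min(0.55, 0.24) = 0.24
(t ∧ (v ∧ v)) ↔ t = 1 − |0.24 − 0.55| = 1 − 0.31 = 0.69
t ∧ ((t ∧ (v ∧ v)) ↔ t) = min(0.55, 0.69) = 0.55
¬(t ∧ ((t ∧ (v ∧ v)) ↔ t)) = 1 − 0.55 = 0.45

0.45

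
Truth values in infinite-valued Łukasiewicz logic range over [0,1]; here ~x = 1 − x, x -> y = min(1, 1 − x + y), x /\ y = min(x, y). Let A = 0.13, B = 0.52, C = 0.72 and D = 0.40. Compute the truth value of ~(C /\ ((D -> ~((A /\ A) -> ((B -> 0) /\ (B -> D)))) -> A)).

0.47

A /\ A = min(0.13, 0.13) = 0.13
B -> 0 = min(1, 1 − 0.52 + 0.00) = min(1, 0.48) = 0.48
B -> D = min(1, 1 − 0.52 + 0.40) = min(1, 0.88) = 0.88
(B -> 0) /\ (B -> D) = min(0.48, 0.88) = 0.48
(A /\ A) -> ((B -> 0) /\ (B -> D)) = min(1, 1 − 0.13 + 0.48) = min(1, 1.35) = 1.00
~((A /\ A) -> ((B -> 0) /\ (B -> D))) = 1 − 1.00 = 0.00
D -> ~((A /\ A) -> ((B -> 0) /\ (B -> D))) = min(1, 1 − 0.40 + 0.00) = min(1, 0.60) = 0.60
(D -> ~((A /\ A) -> ((B -> 0) /\ (B -> D)))) -> A = min(1, 1 − 0.60 + 0.13) = min(1, 0.53) = 0.53
C /\ ((D -> ~((A /\ A) -> ((B -> 0) /\ (B -> D)))) -> A) = min(0.72, 0.53) = 0.53
~(C /\ ((D -> ~((A /\ A) -> ((B -> 0) /\ (B -> D)))) -> A)) = 1 − 0.53 = 0.47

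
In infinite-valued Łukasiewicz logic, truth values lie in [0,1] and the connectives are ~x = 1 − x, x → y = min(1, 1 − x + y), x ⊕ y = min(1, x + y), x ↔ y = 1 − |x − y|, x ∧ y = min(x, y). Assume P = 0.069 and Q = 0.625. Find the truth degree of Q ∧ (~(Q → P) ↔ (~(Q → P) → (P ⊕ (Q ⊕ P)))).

0.556

Q → P = min(1, 1 − 0.625 + 0.069) = min(1, 0.444) = 0.444
~(Q → P) = 1 − 0.444 = 0.556
Q ⊕ P = min(1, 0.625 + 0.069) = min(1, 0.694) = 0.694
P ⊕ (Q ⊕ P) = min(1, 0.069 + 0.694) = min(1, 0.763) = 0.763
~(Q → P) → (P ⊕ (Q ⊕ P)) = min(1, 1 − 0.556 + 0.763) = min(1, 1.207) = 1.000
~(Q → P) ↔ (~(Q → P) → (P ⊕ (Q ⊕ P))) = 1 − |0.556 − 1.000| = 1 − 0.444 = 0.556
Q ∧ (~(Q → P) ↔ (~(Q → P) → (P ⊕ (Q ⊕ P)))) = min(0.625, 0.556) = 0.556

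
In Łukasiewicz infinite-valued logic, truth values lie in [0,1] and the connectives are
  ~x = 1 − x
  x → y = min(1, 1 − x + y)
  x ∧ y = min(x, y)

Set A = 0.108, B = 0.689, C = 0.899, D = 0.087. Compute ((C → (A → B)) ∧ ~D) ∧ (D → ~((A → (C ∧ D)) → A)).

0.913

A → B = min(1, 1 − 0.108 + 0.689) = min(1, 1.581) = 1.000
C → (A → B) = min(1, 1 − 0.899 + 1.000) = min(1, 1.101) = 1.000
~D = 1 − 0.087 = 0.913
(C → (A → B)) ∧ ~D = min(1.000, 0.913) = 0.913
C ∧ D = min(0.899, 0.087) = 0.087
A → (C ∧ D) = min(1, 1 − 0.108 + 0.087) = min(1, 0.979) = 0.979
(A → (C ∧ D)) → A = min(1, 1 − 0.979 + 0.108) = min(1, 0.129) = 0.129
~((A → (C ∧ D)) → A) = 1 − 0.129 = 0.871
D → ~((A → (C ∧ D)) → A) = min(1, 1 − 0.087 + 0.871) = min(1, 1.784) = 1.000
((C → (A → B)) ∧ ~D) ∧ (D → ~((A → (C ∧ D)) → A)) = min(0.913, 1.000) = 0.913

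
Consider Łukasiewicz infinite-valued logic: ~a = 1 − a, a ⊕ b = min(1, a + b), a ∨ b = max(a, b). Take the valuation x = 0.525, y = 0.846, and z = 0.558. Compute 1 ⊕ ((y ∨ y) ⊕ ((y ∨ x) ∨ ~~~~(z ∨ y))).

y ∨ y = max(0.846, 0.846) = 0.846
y ∨ x = max(0.846, 0.525) = 0.846
z ∨ y = max(0.558, 0.846) = 0.846
~(z ∨ y) = 1 − 0.846 = 0.154
~~(z ∨ y) = 1 − 0.154 = 0.846
~~~(z ∨ y) = 1 − 0.846 = 0.154
~~~~(z ∨ y) = 1 − 0.154 = 0.846
(y ∨ x) ∨ ~~~~(z ∨ y) = max(0.846, 0.846) = 0.846
(y ∨ y) ⊕ ((y ∨ x) ∨ ~~~~(z ∨ y)) = min(1, 0.846 + 0.846) = min(1, 1.692) = 1.000
1 ⊕ ((y ∨ y) ⊕ ((y ∨ x) ∨ ~~~~(z ∨ y))) = min(1, 1.000 + 1.000) = min(1, 2.000) = 1.000

1.000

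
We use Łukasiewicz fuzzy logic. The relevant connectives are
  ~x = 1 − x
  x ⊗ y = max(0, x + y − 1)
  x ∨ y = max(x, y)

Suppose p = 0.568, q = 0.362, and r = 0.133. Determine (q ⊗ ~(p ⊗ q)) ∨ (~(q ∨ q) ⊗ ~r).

0.505

p ⊗ q = max(0, 0.568 + 0.362 − 1) = max(0, -0.070) = 0.000
~(p ⊗ q) = 1 − 0.000 = 1.000
q ⊗ ~(p ⊗ q) = max(0, 0.362 + 1.000 − 1) = max(0, 0.362) = 0.362
q ∨ q = max(0.362, 0.362) = 0.362
~(q ∨ q) = 1 − 0.362 = 0.638
~r = 1 − 0.133 = 0.867
~(q ∨ q) ⊗ ~r = max(0, 0.638 + 0.867 − 1) = max(0, 0.505) = 0.505
(q ⊗ ~(p ⊗ q)) ∨ (~(q ∨ q) ⊗ ~r) = max(0.362, 0.505) = 0.505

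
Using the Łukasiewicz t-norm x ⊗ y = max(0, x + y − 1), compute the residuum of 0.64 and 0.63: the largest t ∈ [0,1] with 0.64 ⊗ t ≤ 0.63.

0.99

The residuum of the Łukasiewicz t-norm gives the supremum: min(1, 1 − 0.64 + 0.63).
1 − 0.64 + 0.63 = 0.99, so t = min(1, 0.99) = 0.99.
Check: 0.64 ⊗ 0.99 = max(0, 0.63) = 0.63 ≤ 0.63.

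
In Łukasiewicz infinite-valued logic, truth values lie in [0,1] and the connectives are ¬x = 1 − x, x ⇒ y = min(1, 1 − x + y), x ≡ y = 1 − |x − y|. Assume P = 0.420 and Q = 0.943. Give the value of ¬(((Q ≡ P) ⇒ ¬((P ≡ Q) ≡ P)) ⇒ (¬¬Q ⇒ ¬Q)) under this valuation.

Q ≡ P = 1 − |0.943 − 0.420| = 1 − 0.523 = 0.477
P ≡ Q = 1 − |0.420 − 0.943| = 1 − 0.523 = 0.477
(P ≡ Q) ≡ P = 1 − |0.477 − 0.420| = 1 − 0.057 = 0.943
¬((P ≡ Q) ≡ P) = 1 − 0.943 = 0.057
(Q ≡ P) ⇒ ¬((P ≡ Q) ≡ P) = min(1, 1 − 0.477 + 0.057) = min(1, 0.580) = 0.580
¬Q = 1 − 0.943 = 0.057
¬¬Q = 1 − 0.057 = 0.943
¬¬Q ⇒ ¬Q = min(1, 1 − 0.943 + 0.057) = min(1, 0.114) = 0.114
((Q ≡ P) ⇒ ¬((P ≡ Q) ≡ P)) ⇒ (¬¬Q ⇒ ¬Q) = min(1, 1 − 0.580 + 0.114) = min(1, 0.534) = 0.534
¬(((Q ≡ P) ⇒ ¬((P ≡ Q) ≡ P)) ⇒ (¬¬Q ⇒ ¬Q)) = 1 − 0.534 = 0.466

0.466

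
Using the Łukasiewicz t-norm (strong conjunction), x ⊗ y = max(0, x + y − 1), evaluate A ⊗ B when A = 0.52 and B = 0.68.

A ⊗ B = max(0, 0.52 + 0.68 − 1) = max(0, 0.20) = 0.20
For comparison, the Gödel (minimum) t-norm min(x, y) would give 0.52.

0.20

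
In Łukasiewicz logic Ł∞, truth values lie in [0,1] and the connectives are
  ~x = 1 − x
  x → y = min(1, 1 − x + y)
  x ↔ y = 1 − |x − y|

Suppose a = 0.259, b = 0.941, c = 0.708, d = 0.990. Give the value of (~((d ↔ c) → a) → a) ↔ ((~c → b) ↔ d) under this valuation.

d ↔ c = 1 − |0.990 − 0.708| = 1 − 0.282 = 0.718
(d ↔ c) → a = min(1, 1 − 0.718 + 0.259) = min(1, 0.541) = 0.541
~((d ↔ c) → a) = 1 − 0.541 = 0.459
~((d ↔ c) → a) → a = min(1, 1 − 0.459 + 0.259) = min(1, 0.800) = 0.800
~c = 1 − 0.708 = 0.292
~c → b = min(1, 1 − 0.292 + 0.941) = min(1, 1.649) = 1.000
(~c → b) ↔ d = 1 − |1.000 − 0.990| = 1 − 0.010 = 0.990
(~((d ↔ c) → a) → a) ↔ ((~c → b) ↔ d) = 1 − |0.800 − 0.990| = 1 − 0.190 = 0.810

0.810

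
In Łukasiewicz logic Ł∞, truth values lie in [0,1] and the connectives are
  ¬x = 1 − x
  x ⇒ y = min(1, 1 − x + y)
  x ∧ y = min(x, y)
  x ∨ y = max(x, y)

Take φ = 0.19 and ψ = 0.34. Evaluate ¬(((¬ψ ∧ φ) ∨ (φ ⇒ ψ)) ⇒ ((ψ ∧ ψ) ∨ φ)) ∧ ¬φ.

0.66

¬ψ = 1 − 0.34 = 0.66
¬ψ ∧ φ = min(0.66, 0.19) = 0.19
φ ⇒ ψ = min(1, 1 − 0.19 + 0.34) = min(1, 1.15) = 1.00
(¬ψ ∧ φ) ∨ (φ ⇒ ψ) = max(0.19, 1.00) = 1.00
ψ ∧ ψ = min(0.34, 0.34) = 0.34
(ψ ∧ ψ) ∨ φ = max(0.34, 0.19) = 0.34
((¬ψ ∧ φ) ∨ (φ ⇒ ψ)) ⇒ ((ψ ∧ ψ) ∨ φ) = min(1, 1 − 1.00 + 0.34) = min(1, 0.34) = 0.34
¬(((¬ψ ∧ φ) ∨ (φ ⇒ ψ)) ⇒ ((ψ ∧ ψ) ∨ φ)) = 1 − 0.34 = 0.66
¬φ = 1 − 0.19 = 0.81
¬(((¬ψ ∧ φ) ∨ (φ ⇒ ψ)) ⇒ ((ψ ∧ ψ) ∨ φ)) ∧ ¬φ = min(0.66, 0.81) = 0.66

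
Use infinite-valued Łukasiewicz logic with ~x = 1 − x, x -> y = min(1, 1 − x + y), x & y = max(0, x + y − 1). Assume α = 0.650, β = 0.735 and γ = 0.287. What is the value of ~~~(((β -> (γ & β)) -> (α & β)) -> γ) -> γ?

γ & β = max(0, 0.287 + 0.735 − 1) = max(0, 0.022) = 0.022
β -> (γ & β) = min(1, 1 − 0.735 + 0.022) = min(1, 0.287) = 0.287
α & β = max(0, 0.650 + 0.735 − 1) = max(0, 0.385) = 0.385
(β -> (γ & β)) -> (α & β) = min(1, 1 − 0.287 + 0.385) = min(1, 1.098) = 1.000
((β -> (γ & β)) -> (α & β)) -> γ = min(1, 1 − 1.000 + 0.287) = min(1, 0.287) = 0.287
~(((β -> (γ & β)) -> (α & β)) -> γ) = 1 − 0.287 = 0.713
~~(((β -> (γ & β)) -> (α & β)) -> γ) = 1 − 0.713 = 0.287
~~~(((β -> (γ & β)) -> (α & β)) -> γ) = 1 − 0.287 = 0.713
~~~(((β -> (γ & β)) -> (α & β)) -> γ) -> γ = min(1, 1 − 0.713 + 0.287) = min(1, 0.574) = 0.574

0.574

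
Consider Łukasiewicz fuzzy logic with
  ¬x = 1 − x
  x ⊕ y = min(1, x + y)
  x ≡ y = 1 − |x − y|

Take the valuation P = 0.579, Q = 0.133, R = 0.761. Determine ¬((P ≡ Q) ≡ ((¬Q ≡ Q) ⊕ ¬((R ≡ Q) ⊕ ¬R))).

P ≡ Q = 1 − |0.579 − 0.133| = 1 − 0.446 = 0.554
¬Q = 1 − 0.133 = 0.867
¬Q ≡ Q = 1 − |0.867 − 0.133| = 1 − 0.734 = 0.266
R ≡ Q = 1 − |0.761 − 0.133| = 1 − 0.628 = 0.372
¬R = 1 − 0.761 = 0.239
(R ≡ Q) ⊕ ¬R = min(1, 0.372 + 0.239) = min(1, 0.611) = 0.611
¬((R ≡ Q) ⊕ ¬R) = 1 − 0.611 = 0.389
(¬Q ≡ Q) ⊕ ¬((R ≡ Q) ⊕ ¬R) = min(1, 0.266 + 0.389) = min(1, 0.655) = 0.655
(P ≡ Q) ≡ ((¬Q ≡ Q) ⊕ ¬((R ≡ Q) ⊕ ¬R)) = 1 − |0.554 − 0.655| = 1 − 0.101 = 0.899
¬((P ≡ Q) ≡ ((¬Q ≡ Q) ⊕ ¬((R ≡ Q) ⊕ ¬R))) = 1 − 0.899 = 0.101

0.101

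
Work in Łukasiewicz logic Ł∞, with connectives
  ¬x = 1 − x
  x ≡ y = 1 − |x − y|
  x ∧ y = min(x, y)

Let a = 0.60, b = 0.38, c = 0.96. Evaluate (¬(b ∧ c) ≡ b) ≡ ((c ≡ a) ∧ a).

b ∧ c = min(0.38, 0.96) = 0.38
¬(b ∧ c) = 1 − 0.38 = 0.62
¬(b ∧ c) ≡ b = 1 − |0.62 − 0.38| = 1 − 0.24 = 0.76
c ≡ a = 1 − |0.96 − 0.60| = 1 − 0.36 = 0.64
(c ≡ a) ∧ a = min(0.64, 0.60) = 0.60
(¬(b ∧ c) ≡ b) ≡ ((c ≡ a) ∧ a) = 1 − |0.76 − 0.60| = 1 − 0.16 = 0.84

0.84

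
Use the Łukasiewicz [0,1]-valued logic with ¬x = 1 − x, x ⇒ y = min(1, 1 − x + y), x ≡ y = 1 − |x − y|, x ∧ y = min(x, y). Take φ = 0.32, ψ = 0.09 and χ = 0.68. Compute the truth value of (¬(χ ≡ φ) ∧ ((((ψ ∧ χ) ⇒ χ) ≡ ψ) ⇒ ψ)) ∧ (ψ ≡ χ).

0.36

χ ≡ φ = 1 − |0.68 − 0.32| = 1 − 0.36 = 0.64
¬(χ ≡ φ) = 1 − 0.64 = 0.36
ψ ∧ χ = min(0.09, 0.68) = 0.09
(ψ ∧ χ) ⇒ χ = min(1, 1 − 0.09 + 0.68) = min(1, 1.59) = 1.00
((ψ ∧ χ) ⇒ χ) ≡ ψ = 1 − |1.00 − 0.09| = 1 − 0.91 = 0.09
(((ψ ∧ χ) ⇒ χ) ≡ ψ) ⇒ ψ = min(1, 1 − 0.09 + 0.09) = min(1, 1.00) = 1.00
¬(χ ≡ φ) ∧ ((((ψ ∧ χ) ⇒ χ) ≡ ψ) ⇒ ψ) = min(0.36, 1.00) = 0.36
ψ ≡ χ = 1 − |0.09 − 0.68| = 1 − 0.59 = 0.41
(¬(χ ≡ φ) ∧ ((((ψ ∧ χ) ⇒ χ) ≡ ψ) ⇒ ψ)) ∧ (ψ ≡ χ) = min(0.36, 0.41) = 0.36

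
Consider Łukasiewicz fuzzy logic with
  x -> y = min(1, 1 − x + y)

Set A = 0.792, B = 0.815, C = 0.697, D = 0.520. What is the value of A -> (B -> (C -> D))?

1.000

C -> D = min(1, 1 − 0.697 + 0.520) = min(1, 0.823) = 0.823
B -> (C -> D) = min(1, 1 − 0.815 + 0.823) = min(1, 1.008) = 1.000
A -> (B -> (C -> D)) = min(1, 1 − 0.792 + 1.000) = min(1, 1.208) = 1.000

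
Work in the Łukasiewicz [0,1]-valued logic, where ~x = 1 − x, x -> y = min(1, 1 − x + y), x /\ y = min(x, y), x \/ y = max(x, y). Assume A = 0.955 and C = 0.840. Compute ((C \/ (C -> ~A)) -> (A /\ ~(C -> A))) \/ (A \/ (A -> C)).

0.955

~A = 1 − 0.955 = 0.045
C -> ~A = min(1, 1 − 0.840 + 0.045) = min(1, 0.205) = 0.205
C \/ (C -> ~A) = max(0.840, 0.205) = 0.840
C -> A = min(1, 1 − 0.840 + 0.955) = min(1, 1.115) = 1.000
~(C -> A) = 1 − 1.000 = 0.000
A /\ ~(C -> A) = min(0.955, 0.000) = 0.000
(C \/ (C -> ~A)) -> (A /\ ~(C -> A)) = min(1, 1 − 0.840 + 0.000) = min(1, 0.160) = 0.160
A -> C = min(1, 1 − 0.955 + 0.840) = min(1, 0.885) = 0.885
A \/ (A -> C) = max(0.955, 0.885) = 0.955
((C \/ (C -> ~A)) -> (A /\ ~(C -> A))) \/ (A \/ (A -> C)) = max(0.160, 0.955) = 0.955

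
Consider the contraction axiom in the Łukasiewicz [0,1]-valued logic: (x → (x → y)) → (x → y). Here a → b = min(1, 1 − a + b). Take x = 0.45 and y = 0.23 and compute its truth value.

x → y = min(1, 1 − 0.45 + 0.23) = min(1, 0.78) = 0.78
x → (x → y) = min(1, 1 − 0.45 + 0.78) = min(1, 1.33) = 1.00
(x → (x → y)) → (x → y) = min(1, 1 − 1.00 + 0.78) = min(1, 0.78) = 0.78
(The value 0.78 < 1 shows this instance is not satisfied; fails in Ł∞ (the t-norm is not idempotent).)

0.78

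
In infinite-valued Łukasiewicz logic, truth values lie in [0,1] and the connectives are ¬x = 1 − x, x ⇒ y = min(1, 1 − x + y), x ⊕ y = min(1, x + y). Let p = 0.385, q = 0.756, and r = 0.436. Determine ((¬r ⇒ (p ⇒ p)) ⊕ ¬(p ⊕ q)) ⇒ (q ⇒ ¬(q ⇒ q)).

0.244

¬r = 1 − 0.436 = 0.564
p ⇒ p = min(1, 1 − 0.385 + 0.385) = min(1, 1.000) = 1.000
¬r ⇒ (p ⇒ p) = min(1, 1 − 0.564 + 1.000) = min(1, 1.436) = 1.000
p ⊕ q = min(1, 0.385 + 0.756) = min(1, 1.141) = 1.000
¬(p ⊕ q) = 1 − 1.000 = 0.000
(¬r ⇒ (p ⇒ p)) ⊕ ¬(p ⊕ q) = min(1, 1.000 + 0.000) = min(1, 1.000) = 1.000
q ⇒ q = min(1, 1 − 0.756 + 0.756) = min(1, 1.000) = 1.000
¬(q ⇒ q) = 1 − 1.000 = 0.000
q ⇒ ¬(q ⇒ q) = min(1, 1 − 0.756 + 0.000) = min(1, 0.244) = 0.244
((¬r ⇒ (p ⇒ p)) ⊕ ¬(p ⊕ q)) ⇒ (q ⇒ ¬(q ⇒ q)) = min(1, 1 − 1.000 + 0.244) = min(1, 0.244) = 0.244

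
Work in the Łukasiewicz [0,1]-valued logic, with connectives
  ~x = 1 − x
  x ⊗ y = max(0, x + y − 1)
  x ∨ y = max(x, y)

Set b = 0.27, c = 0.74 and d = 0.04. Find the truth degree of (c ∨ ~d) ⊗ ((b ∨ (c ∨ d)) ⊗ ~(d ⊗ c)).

~d = 1 − 0.04 = 0.96
c ∨ ~d = max(0.74, 0.96) = 0.96
c ∨ d = max(0.74, 0.04) = 0.74
b ∨ (c ∨ d) = max(0.27, 0.74) = 0.74
d ⊗ c = max(0, 0.04 + 0.74 − 1) = max(0, -0.22) = 0.00
~(d ⊗ c) = 1 − 0.00 = 1.00
(b ∨ (c ∨ d)) ⊗ ~(d ⊗ c) = max(0, 0.74 + 1.00 − 1) = max(0, 0.74) = 0.74
(c ∨ ~d) ⊗ ((b ∨ (c ∨ d)) ⊗ ~(d ⊗ c)) = max(0, 0.96 + 0.74 − 1) = max(0, 0.70) = 0.70

0.70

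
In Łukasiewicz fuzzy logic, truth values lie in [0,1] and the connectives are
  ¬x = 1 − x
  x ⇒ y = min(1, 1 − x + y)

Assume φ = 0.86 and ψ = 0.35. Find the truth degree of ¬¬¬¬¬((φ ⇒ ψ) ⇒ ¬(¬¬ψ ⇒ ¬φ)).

0.28

φ ⇒ ψ = min(1, 1 − 0.86 + 0.35) = min(1, 0.49) = 0.49
¬ψ = 1 − 0.35 = 0.65
¬¬ψ = 1 − 0.65 = 0.35
¬φ = 1 − 0.86 = 0.14
¬¬ψ ⇒ ¬φ = min(1, 1 − 0.35 + 0.14) = min(1, 0.79) = 0.79
¬(¬¬ψ ⇒ ¬φ) = 1 − 0.79 = 0.21
(φ ⇒ ψ) ⇒ ¬(¬¬ψ ⇒ ¬φ) = min(1, 1 − 0.49 + 0.21) = min(1, 0.72) = 0.72
¬((φ ⇒ ψ) ⇒ ¬(¬¬ψ ⇒ ¬φ)) = 1 − 0.72 = 0.28
¬¬((φ ⇒ ψ) ⇒ ¬(¬¬ψ ⇒ ¬φ)) = 1 − 0.28 = 0.72
¬¬¬((φ ⇒ ψ) ⇒ ¬(¬¬ψ ⇒ ¬φ)) = 1 − 0.72 = 0.28
¬¬¬¬((φ ⇒ ψ) ⇒ ¬(¬¬ψ ⇒ ¬φ)) = 1 − 0.28 = 0.72
¬¬¬¬¬((φ ⇒ ψ) ⇒ ¬(¬¬ψ ⇒ ¬φ)) = 1 − 0.72 = 0.28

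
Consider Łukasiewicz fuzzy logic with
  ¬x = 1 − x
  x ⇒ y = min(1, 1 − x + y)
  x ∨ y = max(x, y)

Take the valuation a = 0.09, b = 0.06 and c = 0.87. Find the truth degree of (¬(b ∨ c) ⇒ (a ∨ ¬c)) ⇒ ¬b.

b ∨ c = max(0.06, 0.87) = 0.87
¬(b ∨ c) = 1 − 0.87 = 0.13
¬c = 1 − 0.87 = 0.13
a ∨ ¬c = max(0.09, 0.13) = 0.13
¬(b ∨ c) ⇒ (a ∨ ¬c) = min(1, 1 − 0.13 + 0.13) = min(1, 1.00) = 1.00
¬b = 1 − 0.06 = 0.94
(¬(b ∨ c) ⇒ (a ∨ ¬c)) ⇒ ¬b = min(1, 1 − 1.00 + 0.94) = min(1, 0.94) = 0.94

0.94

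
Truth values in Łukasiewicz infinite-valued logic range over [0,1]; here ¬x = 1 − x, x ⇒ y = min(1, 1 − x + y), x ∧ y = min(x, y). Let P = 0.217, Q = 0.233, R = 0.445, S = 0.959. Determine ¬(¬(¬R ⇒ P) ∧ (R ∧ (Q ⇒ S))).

0.662

¬R = 1 − 0.445 = 0.555
¬R ⇒ P = min(1, 1 − 0.555 + 0.217) = min(1, 0.662) = 0.662
¬(¬R ⇒ P) = 1 − 0.662 = 0.338
Q ⇒ S = min(1, 1 − 0.233 + 0.959) = min(1, 1.726) = 1.000
R ∧ (Q ⇒ S) = min(0.445, 1.000) = 0.445
¬(¬R ⇒ P) ∧ (R ∧ (Q ⇒ S)) = min(0.338, 0.445) = 0.338
¬(¬(¬R ⇒ P) ∧ (R ∧ (Q ⇒ S))) = 1 − 0.338 = 0.662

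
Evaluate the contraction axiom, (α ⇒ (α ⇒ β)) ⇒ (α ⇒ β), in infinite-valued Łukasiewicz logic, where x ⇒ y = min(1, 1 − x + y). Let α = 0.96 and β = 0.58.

α ⇒ β = min(1, 1 − 0.96 + 0.58) = min(1, 0.62) = 0.62
α ⇒ (α ⇒ β) = min(1, 1 − 0.96 + 0.62) = min(1, 0.66) = 0.66
(α ⇒ (α ⇒ β)) ⇒ (α ⇒ β) = min(1, 1 − 0.66 + 0.62) = min(1, 0.96) = 0.96
(The value 0.96 < 1 shows this instance is not satisfied; fails in Ł∞ (the t-norm is not idempotent).)

0.96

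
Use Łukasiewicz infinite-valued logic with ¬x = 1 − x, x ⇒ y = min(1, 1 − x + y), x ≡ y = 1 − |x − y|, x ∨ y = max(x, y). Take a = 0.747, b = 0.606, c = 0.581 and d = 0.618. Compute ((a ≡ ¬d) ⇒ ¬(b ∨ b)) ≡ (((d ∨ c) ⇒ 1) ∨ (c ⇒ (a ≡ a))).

¬d = 1 − 0.618 = 0.382
a ≡ ¬d = 1 − |0.747 − 0.382| = 1 − 0.365 = 0.635
b ∨ b = max(0.606, 0.606) = 0.606
¬(b ∨ b) = 1 − 0.606 = 0.394
(a ≡ ¬d) ⇒ ¬(b ∨ b) = min(1, 1 − 0.635 + 0.394) = min(1, 0.759) = 0.759
d ∨ c = max(0.618, 0.581) = 0.618
(d ∨ c) ⇒ 1 = min(1, 1 − 0.618 + 1.000) = min(1, 1.382) = 1.000
a ≡ a = 1 − |0.747 − 0.747| = 1 − 0.000 = 1.000
c ⇒ (a ≡ a) = min(1, 1 − 0.581 + 1.000) = min(1, 1.419) = 1.000
((d ∨ c) ⇒ 1) ∨ (c ⇒ (a ≡ a)) = max(1.000, 1.000) = 1.000
((a ≡ ¬d) ⇒ ¬(b ∨ b)) ≡ (((d ∨ c) ⇒ 1) ∨ (c ⇒ (a ≡ a))) = 1 − |0.759 − 1.000| = 1 − 0.241 = 0.759

0.759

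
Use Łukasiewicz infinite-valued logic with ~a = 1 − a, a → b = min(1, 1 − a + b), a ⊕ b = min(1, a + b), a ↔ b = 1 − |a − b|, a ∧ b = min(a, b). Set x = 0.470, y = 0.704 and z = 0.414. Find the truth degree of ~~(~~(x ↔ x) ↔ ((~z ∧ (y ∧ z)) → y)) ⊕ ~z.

1.000

x ↔ x = 1 − |0.470 − 0.470| = 1 − 0.000 = 1.000
~(x ↔ x) = 1 − 1.000 = 0.000
~~(x ↔ x) = 1 − 0.000 = 1.000
~z = 1 − 0.414 = 0.586
y ∧ z = min(0.704, 0.414) = 0.414
~z ∧ (y ∧ z) = min(0.586, 0.414) = 0.414
(~z ∧ (y ∧ z)) → y = min(1, 1 − 0.414 + 0.704) = min(1, 1.290) = 1.000
~~(x ↔ x) ↔ ((~z ∧ (y ∧ z)) → y) = 1 − |1.000 − 1.000| = 1 − 0.000 = 1.000
~(~~(x ↔ x) ↔ ((~z ∧ (y ∧ z)) → y)) = 1 − 1.000 = 0.000
~~(~~(x ↔ x) ↔ ((~z ∧ (y ∧ z)) → y)) = 1 − 0.000 = 1.000
~~(~~(x ↔ x) ↔ ((~z ∧ (y ∧ z)) → y)) ⊕ ~z = min(1, 1.000 + 0.586) = min(1, 1.586) = 1.000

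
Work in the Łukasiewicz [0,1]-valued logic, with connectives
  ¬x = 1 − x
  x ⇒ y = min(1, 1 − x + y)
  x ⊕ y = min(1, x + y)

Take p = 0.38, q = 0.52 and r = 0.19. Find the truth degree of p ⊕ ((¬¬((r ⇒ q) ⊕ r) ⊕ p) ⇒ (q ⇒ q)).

r ⇒ q = min(1, 1 − 0.19 + 0.52) = min(1, 1.33) = 1.00
(r ⇒ q) ⊕ r = min(1, 1.00 + 0.19) = min(1, 1.19) = 1.00
¬((r ⇒ q) ⊕ r) = 1 − 1.00 = 0.00
¬¬((r ⇒ q) ⊕ r) = 1 − 0.00 = 1.00
¬¬((r ⇒ q) ⊕ r) ⊕ p = min(1, 1.00 + 0.38) = min(1, 1.38) = 1.00
q ⇒ q = min(1, 1 − 0.52 + 0.52) = min(1, 1.00) = 1.00
(¬¬((r ⇒ q) ⊕ r) ⊕ p) ⇒ (q ⇒ q) = min(1, 1 − 1.00 + 1.00) = min(1, 1.00) = 1.00
p ⊕ ((¬¬((r ⇒ q) ⊕ r) ⊕ p) ⇒ (q ⇒ q)) = min(1, 0.38 + 1.00) = min(1, 1.38) = 1.00

1.00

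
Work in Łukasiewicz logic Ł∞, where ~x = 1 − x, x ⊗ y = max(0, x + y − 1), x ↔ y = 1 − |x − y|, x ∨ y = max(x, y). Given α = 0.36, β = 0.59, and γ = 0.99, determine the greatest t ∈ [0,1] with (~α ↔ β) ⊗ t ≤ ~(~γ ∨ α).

0.69

~α = 1 − 0.36 = 0.64
~α ↔ β = 1 − |0.64 − 0.59| = 1 − 0.05 = 0.95
So the left factor is ~α ↔ β = 0.95.
~γ = 1 − 0.99 = 0.01
~γ ∨ α = max(0.01, 0.36) = 0.36
~(~γ ∨ α) = 1 − 0.36 = 0.64
So the right-hand bound is ~(~γ ∨ α) = 0.64.
The residuum of the Łukasiewicz t-norm gives the supremum: min(1, 1 − 0.95 + 0.64).
1 − 0.95 + 0.64 = 0.69, so t = min(1, 0.69) = 0.69.
Check: 0.95 ⊗ 0.69 = max(0, 0.64) = 0.64 ≤ 0.64.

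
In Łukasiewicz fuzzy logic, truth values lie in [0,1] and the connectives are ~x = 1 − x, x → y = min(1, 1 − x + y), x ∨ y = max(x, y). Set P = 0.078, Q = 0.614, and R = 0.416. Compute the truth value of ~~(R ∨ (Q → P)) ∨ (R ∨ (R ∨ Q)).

Q → P = min(1, 1 − 0.614 + 0.078) = min(1, 0.464) = 0.464
R ∨ (Q → P) = max(0.416, 0.464) = 0.464
~(R ∨ (Q → P)) = 1 − 0.464 = 0.536
~~(R ∨ (Q → P)) = 1 − 0.536 = 0.464
R ∨ Q = max(0.416, 0.614) = 0.614
R ∨ (R ∨ Q) = max(0.416, 0.614) = 0.614
~~(R ∨ (Q → P)) ∨ (R ∨ (R ∨ Q)) = max(0.464, 0.614) = 0.614

0.614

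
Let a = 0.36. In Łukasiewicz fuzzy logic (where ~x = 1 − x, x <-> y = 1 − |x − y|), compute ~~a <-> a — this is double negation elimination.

1.00

~a = 1 − 0.36 = 0.64
~~a = 1 − 0.64 = 0.36
~~a <-> a = 1 − |0.36 − 0.36| = 1 − 0.00 = 1.00
(As expected: always 1 in Ł∞ since negation is involutive.)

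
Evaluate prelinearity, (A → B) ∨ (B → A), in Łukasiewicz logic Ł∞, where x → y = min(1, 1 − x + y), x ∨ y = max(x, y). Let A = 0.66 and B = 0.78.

A → B = min(1, 1 − 0.66 + 0.78) = min(1, 1.12) = 1.00
B → A = min(1, 1 − 0.78 + 0.66) = min(1, 0.88) = 0.88
(A → B) ∨ (B → A) = max(1.00, 0.88) = 1.00
(As expected: a Ł∞-tautology — holds in every MV-chain.)

1.00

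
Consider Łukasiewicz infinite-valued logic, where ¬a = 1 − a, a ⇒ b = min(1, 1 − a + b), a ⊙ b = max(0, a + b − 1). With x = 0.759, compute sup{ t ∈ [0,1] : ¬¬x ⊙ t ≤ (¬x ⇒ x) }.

1.000

¬x = 1 − 0.759 = 0.241
¬¬x = 1 − 0.241 = 0.759
So the left factor is ¬¬x = 0.759.
¬x ⇒ x = min(1, 1 − 0.241 + 0.759) = min(1, 1.518) = 1.000
So the right-hand bound is ¬x ⇒ x = 1.000.
The residuum of the Łukasiewicz t-norm gives the supremum: min(1, 1 − 0.759 + 1.000).
1 − 0.759 + 1.000 = 1.241, so t = min(1, 1.241) = 1.000.
Check: 0.759 ⊙ 1.000 = max(0, 0.759) = 0.759 ≤ 1.000.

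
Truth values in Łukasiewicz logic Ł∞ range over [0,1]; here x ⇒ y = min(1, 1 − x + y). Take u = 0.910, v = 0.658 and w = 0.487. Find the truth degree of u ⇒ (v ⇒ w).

0.919

v ⇒ w = min(1, 1 − 0.658 + 0.487) = min(1, 0.829) = 0.829
u ⇒ (v ⇒ w) = min(1, 1 − 0.910 + 0.829) = min(1, 0.919) = 0.919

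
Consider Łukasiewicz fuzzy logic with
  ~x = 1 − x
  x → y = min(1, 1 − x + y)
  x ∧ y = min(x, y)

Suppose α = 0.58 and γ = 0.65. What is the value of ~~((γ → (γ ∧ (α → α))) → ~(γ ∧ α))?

α → α = min(1, 1 − 0.58 + 0.58) = min(1, 1.00) = 1.00
γ ∧ (α → α) = min(0.65, 1.00) = 0.65
γ → (γ ∧ (α → α)) = min(1, 1 − 0.65 + 0.65) = min(1, 1.00) = 1.00
γ ∧ α = min(0.65, 0.58) = 0.58
~(γ ∧ α) = 1 − 0.58 = 0.42
(γ → (γ ∧ (α → α))) → ~(γ ∧ α) = min(1, 1 − 1.00 + 0.42) = min(1, 0.42) = 0.42
~((γ → (γ ∧ (α → α))) → ~(γ ∧ α)) = 1 − 0.42 = 0.58
~~((γ → (γ ∧ (α → α))) → ~(γ ∧ α)) = 1 − 0.58 = 0.42

0.42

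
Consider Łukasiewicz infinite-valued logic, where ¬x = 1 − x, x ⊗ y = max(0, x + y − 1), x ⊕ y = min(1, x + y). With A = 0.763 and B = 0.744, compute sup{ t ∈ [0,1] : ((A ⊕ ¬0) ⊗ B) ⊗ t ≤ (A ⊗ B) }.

0.763

¬0 = 1 − 0.000 = 1.000
A ⊕ ¬0 = min(1, 0.763 + 1.000) = min(1, 1.763) = 1.000
(A ⊕ ¬0) ⊗ B = max(0, 1.000 + 0.744 − 1) = max(0, 0.744) = 0.744
So the left factor is (A ⊕ ¬0) ⊗ B = 0.744.
A ⊗ B = max(0, 0.763 + 0.744 − 1) = max(0, 0.507) = 0.507
So the right-hand bound is A ⊗ B = 0.507.
The residuum of the Łukasiewicz t-norm gives the supremum: min(1, 1 − 0.744 + 0.507).
1 − 0.744 + 0.507 = 0.763, so t = min(1, 0.763) = 0.763.
Check: 0.744 ⊗ 0.763 = max(0, 0.507) = 0.507 ≤ 0.507.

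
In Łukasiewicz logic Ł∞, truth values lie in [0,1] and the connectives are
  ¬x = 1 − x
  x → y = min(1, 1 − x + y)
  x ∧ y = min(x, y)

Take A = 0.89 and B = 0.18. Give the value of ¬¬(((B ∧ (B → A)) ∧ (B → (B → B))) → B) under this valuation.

B → A = min(1, 1 − 0.18 + 0.89) = min(1, 1.71) = 1.00
B ∧ (B → A) = min(0.18, 1.00) = 0.18
B → B = min(1, 1 − 0.18 + 0.18) = min(1, 1.00) = 1.00
B → (B → B) = min(1, 1 − 0.18 + 1.00) = min(1, 1.82) = 1.00
(B ∧ (B → A)) ∧ (B → (B → B)) = min(0.18, 1.00) = 0.18
((B ∧ (B → A)) ∧ (B → (B → B))) → B = min(1, 1 − 0.18 + 0.18) = min(1, 1.00) = 1.00
¬(((B ∧ (B → A)) ∧ (B → (B → B))) → B) = 1 − 1.00 = 0.00
¬¬(((B ∧ (B → A)) ∧ (B → (B → B))) → B) = 1 − 0.00 = 1.00

1.00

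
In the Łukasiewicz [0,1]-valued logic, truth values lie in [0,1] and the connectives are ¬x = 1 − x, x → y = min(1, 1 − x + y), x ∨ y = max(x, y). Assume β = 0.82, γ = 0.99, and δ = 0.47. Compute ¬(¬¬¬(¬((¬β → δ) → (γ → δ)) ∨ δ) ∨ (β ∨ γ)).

0.01

¬β = 1 − 0.82 = 0.18
¬β → δ = min(1, 1 − 0.18 + 0.47) = min(1, 1.29) = 1.00
γ → δ = min(1, 1 − 0.99 + 0.47) = min(1, 0.48) = 0.48
(¬β → δ) → (γ → δ) = min(1, 1 − 1.00 + 0.48) = min(1, 0.48) = 0.48
¬((¬β → δ) → (γ → δ)) = 1 − 0.48 = 0.52
¬((¬β → δ) → (γ → δ)) ∨ δ = max(0.52, 0.47) = 0.52
¬(¬((¬β → δ) → (γ → δ)) ∨ δ) = 1 − 0.52 = 0.48
¬¬(¬((¬β → δ) → (γ → δ)) ∨ δ) = 1 − 0.48 = 0.52
¬¬¬(¬((¬β → δ) → (γ → δ)) ∨ δ) = 1 − 0.52 = 0.48
β ∨ γ = max(0.82, 0.99) = 0.99
¬¬¬(¬((¬β → δ) → (γ → δ)) ∨ δ) ∨ (β ∨ γ) = max(0.48, 0.99) = 0.99
¬(¬¬¬(¬((¬β → δ) → (γ → δ)) ∨ δ) ∨ (β ∨ γ)) = 1 − 0.99 = 0.01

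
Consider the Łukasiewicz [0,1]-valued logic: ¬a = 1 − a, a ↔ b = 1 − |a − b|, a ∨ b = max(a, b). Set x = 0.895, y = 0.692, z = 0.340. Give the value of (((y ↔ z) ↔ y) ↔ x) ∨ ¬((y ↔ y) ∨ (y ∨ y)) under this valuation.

0.939

y ↔ z = 1 − |0.692 − 0.340| = 1 − 0.352 = 0.648
(y ↔ z) ↔ y = 1 − |0.648 − 0.692| = 1 − 0.044 = 0.956
((y ↔ z) ↔ y) ↔ x = 1 − |0.956 − 0.895| = 1 − 0.061 = 0.939
y ↔ y = 1 − |0.692 − 0.692| = 1 − 0.000 = 1.000
y ∨ y = max(0.692, 0.692) = 0.692
(y ↔ y) ∨ (y ∨ y) = max(1.000, 0.692) = 1.000
¬((y ↔ y) ∨ (y ∨ y)) = 1 − 1.000 = 0.000
(((y ↔ z) ↔ y) ↔ x) ∨ ¬((y ↔ y) ∨ (y ∨ y)) = max(0.939, 0.000) = 0.939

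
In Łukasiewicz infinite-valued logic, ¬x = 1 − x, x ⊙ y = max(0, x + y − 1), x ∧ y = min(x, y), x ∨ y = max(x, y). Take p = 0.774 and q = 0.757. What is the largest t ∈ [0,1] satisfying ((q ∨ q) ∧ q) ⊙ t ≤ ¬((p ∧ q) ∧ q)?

q ∨ q = max(0.757, 0.757) = 0.757
(q ∨ q) ∧ q = min(0.757, 0.757) = 0.757
So the left factor is (q ∨ q) ∧ q = 0.757.
p ∧ q = min(0.774, 0.757) = 0.757
(p ∧ q) ∧ q = min(0.757, 0.757) = 0.757
¬((p ∧ q) ∧ q) = 1 − 0.757 = 0.243
So the right-hand bound is ¬((p ∧ q) ∧ q) = 0.243.
The residuum of the Łukasiewicz t-norm gives the supremum: min(1, 1 − 0.757 + 0.243).
1 − 0.757 + 0.243 = 0.486, so t = min(1, 0.486) = 0.486.
Check: 0.757 ⊙ 0.486 = max(0, 0.243) = 0.243 ≤ 0.243.

0.486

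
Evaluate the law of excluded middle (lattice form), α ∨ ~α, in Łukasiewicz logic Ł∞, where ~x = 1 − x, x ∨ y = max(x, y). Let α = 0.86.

0.86

~α = 1 − 0.86 = 0.14
α ∨ ~α = max(0.86, 0.14) = 0.86
(The value 0.86 < 1 shows this instance is not satisfied; not a Ł∞-tautology — its value is max(a, 1−a).)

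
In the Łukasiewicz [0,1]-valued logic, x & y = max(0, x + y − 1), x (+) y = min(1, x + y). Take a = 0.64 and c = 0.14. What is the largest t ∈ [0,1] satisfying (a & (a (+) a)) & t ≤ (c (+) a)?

a (+) a = min(1, 0.64 + 0.64) = min(1, 1.28) = 1.00
a & (a (+) a) = max(0, 0.64 + 1.00 − 1) = max(0, 0.64) = 0.64
So the left factor is a & (a (+) a) = 0.64.
c (+) a = min(1, 0.14 + 0.64) = min(1, 0.78) = 0.78
So the right-hand bound is c (+) a = 0.78.
The residuum of the Łukasiewicz t-norm gives the supremum: min(1, 1 − 0.64 + 0.78).
1 − 0.64 + 0.78 = 1.14, so t = min(1, 1.14) = 1.00.
Check: 0.64 & 1.00 = max(0, 0.64) = 0.64 ≤ 0.78.

1.00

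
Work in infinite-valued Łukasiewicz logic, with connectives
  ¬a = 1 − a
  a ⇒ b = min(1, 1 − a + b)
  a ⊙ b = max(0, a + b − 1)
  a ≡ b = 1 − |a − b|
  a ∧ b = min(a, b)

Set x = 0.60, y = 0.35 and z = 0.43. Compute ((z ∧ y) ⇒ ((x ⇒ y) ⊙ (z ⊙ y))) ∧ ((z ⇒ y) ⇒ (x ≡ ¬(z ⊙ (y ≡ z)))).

z ∧ y = min(0.43, 0.35) = 0.35
x ⇒ y = min(1, 1 − 0.60 + 0.35) = min(1, 0.75) = 0.75
z ⊙ y = max(0, 0.43 + 0.35 − 1) = max(0, -0.22) = 0.00
(x ⇒ y) ⊙ (z ⊙ y) = max(0, 0.75 + 0.00 − 1) = max(0, -0.25) = 0.00
(z ∧ y) ⇒ ((x ⇒ y) ⊙ (z ⊙ y)) = min(1, 1 − 0.35 + 0.00) = min(1, 0.65) = 0.65
z ⇒ y = min(1, 1 − 0.43 + 0.35) = min(1, 0.92) = 0.92
y ≡ z = 1 − |0.35 − 0.43| = 1 − 0.08 = 0.92
z ⊙ (y ≡ z) = max(0, 0.43 + 0.92 − 1) = max(0, 0.35) = 0.35
¬(z ⊙ (y ≡ z)) = 1 − 0.35 = 0.65
x ≡ ¬(z ⊙ (y ≡ z)) = 1 − |0.60 − 0.65| = 1 − 0.05 = 0.95
(z ⇒ y) ⇒ (x ≡ ¬(z ⊙ (y ≡ z))) = min(1, 1 − 0.92 + 0.95) = min(1, 1.03) = 1.00
((z ∧ y) ⇒ ((x ⇒ y) ⊙ (z ⊙ y))) ∧ ((z ⇒ y) ⇒ (x ≡ ¬(z ⊙ (y ≡ z)))) = min(0.65, 1.00) = 0.65

0.65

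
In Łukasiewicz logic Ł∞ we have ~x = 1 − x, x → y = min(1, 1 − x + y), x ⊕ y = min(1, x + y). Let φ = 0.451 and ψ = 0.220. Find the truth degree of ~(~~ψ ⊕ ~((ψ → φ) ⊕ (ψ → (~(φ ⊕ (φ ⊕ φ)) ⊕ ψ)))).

~ψ = 1 − 0.220 = 0.780
~~ψ = 1 − 0.780 = 0.220
ψ → φ = min(1, 1 − 0.220 + 0.451) = min(1, 1.231) = 1.000
φ ⊕ φ = min(1, 0.451 + 0.451) = min(1, 0.902) = 0.902
φ ⊕ (φ ⊕ φ) = min(1, 0.451 + 0.902) = min(1, 1.353) = 1.000
~(φ ⊕ (φ ⊕ φ)) = 1 − 1.000 = 0.000
~(φ ⊕ (φ ⊕ φ)) ⊕ ψ = min(1, 0.000 + 0.220) = min(1, 0.220) = 0.220
ψ → (~(φ ⊕ (φ ⊕ φ)) ⊕ ψ) = min(1, 1 − 0.220 + 0.220) = min(1, 1.000) = 1.000
(ψ → φ) ⊕ (ψ → (~(φ ⊕ (φ ⊕ φ)) ⊕ ψ)) = min(1, 1.000 + 1.000) = min(1, 2.000) = 1.000
~((ψ → φ) ⊕ (ψ → (~(φ ⊕ (φ ⊕ φ)) ⊕ ψ))) = 1 − 1.000 = 0.000
~~ψ ⊕ ~((ψ → φ) ⊕ (ψ → (~(φ ⊕ (φ ⊕ φ)) ⊕ ψ))) = min(1, 0.220 + 0.000) = min(1, 0.220) = 0.220
~(~~ψ ⊕ ~((ψ → φ) ⊕ (ψ → (~(φ ⊕ (φ ⊕ φ)) ⊕ ψ)))) = 1 − 0.220 = 0.780

0.780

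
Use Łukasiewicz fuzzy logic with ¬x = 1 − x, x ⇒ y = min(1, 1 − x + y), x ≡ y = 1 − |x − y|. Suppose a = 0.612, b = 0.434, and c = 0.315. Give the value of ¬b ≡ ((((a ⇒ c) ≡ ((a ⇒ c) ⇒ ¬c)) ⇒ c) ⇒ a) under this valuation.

0.566

¬b = 1 − 0.434 = 0.566
a ⇒ c = min(1, 1 − 0.612 + 0.315) = min(1, 0.703) = 0.703
¬c = 1 − 0.315 = 0.685
(a ⇒ c) ⇒ ¬c = min(1, 1 − 0.703 + 0.685) = min(1, 0.982) = 0.982
(a ⇒ c) ≡ ((a ⇒ c) ⇒ ¬c) = 1 − |0.703 − 0.982| = 1 − 0.279 = 0.721
((a ⇒ c) ≡ ((a ⇒ c) ⇒ ¬c)) ⇒ c = min(1, 1 − 0.721 + 0.315) = min(1, 0.594) = 0.594
(((a ⇒ c) ≡ ((a ⇒ c) ⇒ ¬c)) ⇒ c) ⇒ a = min(1, 1 − 0.594 + 0.612) = min(1, 1.018) = 1.000
¬b ≡ ((((a ⇒ c) ≡ ((a ⇒ c) ⇒ ¬c)) ⇒ c) ⇒ a) = 1 − |0.566 − 1.000| = 1 − 0.434 = 0.566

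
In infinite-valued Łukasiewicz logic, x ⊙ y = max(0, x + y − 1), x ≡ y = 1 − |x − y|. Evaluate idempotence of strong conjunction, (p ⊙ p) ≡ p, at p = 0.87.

0.87

p ⊙ p = max(0, 0.87 + 0.87 − 1) = max(0, 0.74) = 0.74
(p ⊙ p) ≡ p = 1 − |0.74 − 0.87| = 1 − 0.13 = 0.87
(The value 0.87 < 1 shows this instance is not satisfied; fails in Ł∞ since a ⊗ a = max(0, 2a−1) ≠ a in general.)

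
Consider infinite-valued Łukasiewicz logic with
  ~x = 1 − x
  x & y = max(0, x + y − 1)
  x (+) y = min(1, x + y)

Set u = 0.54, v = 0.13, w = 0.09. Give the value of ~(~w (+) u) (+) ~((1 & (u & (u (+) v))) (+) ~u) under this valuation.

0.33

~w = 1 − 0.09 = 0.91
~w (+) u = min(1, 0.91 + 0.54) = min(1, 1.45) = 1.00
~(~w (+) u) = 1 − 1.00 = 0.00
u (+) v = min(1, 0.54 + 0.13) = min(1, 0.67) = 0.67
u & (u (+) v) = max(0, 0.54 + 0.67 − 1) = max(0, 0.21) = 0.21
1 & (u & (u (+) v)) = max(0, 1.00 + 0.21 − 1) = max(0, 0.21) = 0.21
~u = 1 − 0.54 = 0.46
(1 & (u & (u (+) v))) (+) ~u = min(1, 0.21 + 0.46) = min(1, 0.67) = 0.67
~((1 & (u & (u (+) v))) (+) ~u) = 1 − 0.67 = 0.33
~(~w (+) u) (+) ~((1 & (u & (u (+) v))) (+) ~u) = min(1, 0.00 + 0.33) = min(1, 0.33) = 0.33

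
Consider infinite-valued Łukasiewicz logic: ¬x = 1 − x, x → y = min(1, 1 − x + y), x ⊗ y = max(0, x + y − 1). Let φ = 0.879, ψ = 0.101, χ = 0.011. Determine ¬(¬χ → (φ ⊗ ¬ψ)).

¬χ = 1 − 0.011 = 0.989
¬ψ = 1 − 0.101 = 0.899
φ ⊗ ¬ψ = max(0, 0.879 + 0.899 − 1) = max(0, 0.778) = 0.778
¬χ → (φ ⊗ ¬ψ) = min(1, 1 − 0.989 + 0.778) = min(1, 0.789) = 0.789
¬(¬χ → (φ ⊗ ¬ψ)) = 1 − 0.789 = 0.211

0.211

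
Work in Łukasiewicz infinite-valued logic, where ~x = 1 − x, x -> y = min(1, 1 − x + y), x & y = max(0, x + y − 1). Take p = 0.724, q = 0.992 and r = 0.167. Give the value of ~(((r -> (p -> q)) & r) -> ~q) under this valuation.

p -> q = min(1, 1 − 0.724 + 0.992) = min(1, 1.268) = 1.000
r -> (p -> q) = min(1, 1 − 0.167 + 1.000) = min(1, 1.833) = 1.000
(r -> (p -> q)) & r = max(0, 1.000 + 0.167 − 1) = max(0, 0.167) = 0.167
~q = 1 − 0.992 = 0.008
((r -> (p -> q)) & r) -> ~q = min(1, 1 − 0.167 + 0.008) = min(1, 0.841) = 0.841
~(((r -> (p -> q)) & r) -> ~q) = 1 − 0.841 = 0.159

0.159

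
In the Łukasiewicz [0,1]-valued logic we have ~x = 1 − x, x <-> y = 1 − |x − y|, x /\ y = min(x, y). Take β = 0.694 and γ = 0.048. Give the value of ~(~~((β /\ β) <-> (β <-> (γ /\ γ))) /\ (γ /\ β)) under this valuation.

0.952

β /\ β = min(0.694, 0.694) = 0.694
γ /\ γ = min(0.048, 0.048) = 0.048
β <-> (γ /\ γ) = 1 − |0.694 − 0.048| = 1 − 0.646 = 0.354
(β /\ β) <-> (β <-> (γ /\ γ)) = 1 − |0.694 − 0.354| = 1 − 0.340 = 0.660
~((β /\ β) <-> (β <-> (γ /\ γ))) = 1 − 0.660 = 0.340
~~((β /\ β) <-> (β <-> (γ /\ γ))) = 1 − 0.340 = 0.660
γ /\ β = min(0.048, 0.694) = 0.048
~~((β /\ β) <-> (β <-> (γ /\ γ))) /\ (γ /\ β) = min(0.660, 0.048) = 0.048
~(~~((β /\ β) <-> (β <-> (γ /\ γ))) /\ (γ /\ β)) = 1 − 0.048 = 0.952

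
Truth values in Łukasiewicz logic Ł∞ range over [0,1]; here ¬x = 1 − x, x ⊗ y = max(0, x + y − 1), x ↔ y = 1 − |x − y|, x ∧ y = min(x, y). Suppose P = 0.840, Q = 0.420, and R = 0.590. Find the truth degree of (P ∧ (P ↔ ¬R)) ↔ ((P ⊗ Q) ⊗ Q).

¬R = 1 − 0.590 = 0.410
P ↔ ¬R = 1 − |0.840 − 0.410| = 1 − 0.430 = 0.570
P ∧ (P ↔ ¬R) = min(0.840, 0.570) = 0.570
P ⊗ Q = max(0, 0.840 + 0.420 − 1) = max(0, 0.260) = 0.260
(P ⊗ Q) ⊗ Q = max(0, 0.260 + 0.420 − 1) = max(0, -0.320) = 0.000
(P ∧ (P ↔ ¬R)) ↔ ((P ⊗ Q) ⊗ Q) = 1 − |0.570 − 0.000| = 1 − 0.570 = 0.430

0.430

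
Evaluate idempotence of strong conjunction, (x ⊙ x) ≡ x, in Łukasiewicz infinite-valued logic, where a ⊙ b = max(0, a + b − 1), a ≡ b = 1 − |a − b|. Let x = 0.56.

x ⊙ x = max(0, 0.56 + 0.56 − 1) = max(0, 0.12) = 0.12
(x ⊙ x) ≡ x = 1 − |0.12 − 0.56| = 1 − 0.44 = 0.56
(The value 0.56 < 1 shows this instance is not satisfied; fails in Ł∞ since a ⊗ a = max(0, 2a−1) ≠ a in general.)

0.56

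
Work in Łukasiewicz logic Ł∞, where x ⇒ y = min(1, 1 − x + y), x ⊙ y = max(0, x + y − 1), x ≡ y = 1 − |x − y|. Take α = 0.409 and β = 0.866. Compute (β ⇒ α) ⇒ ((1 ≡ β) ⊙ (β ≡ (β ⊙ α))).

0.732

β ⇒ α = min(1, 1 − 0.866 + 0.409) = min(1, 0.543) = 0.543
1 ≡ β = 1 − |1.000 − 0.866| = 1 − 0.134 = 0.866
β ⊙ α = max(0, 0.866 + 0.409 − 1) = max(0, 0.275) = 0.275
β ≡ (β ⊙ α) = 1 − |0.866 − 0.275| = 1 − 0.591 = 0.409
(1 ≡ β) ⊙ (β ≡ (β ⊙ α)) = max(0, 0.866 + 0.409 − 1) = max(0, 0.275) = 0.275
(β ⇒ α) ⇒ ((1 ≡ β) ⊙ (β ≡ (β ⊙ α))) = min(1, 1 − 0.543 + 0.275) = min(1, 0.732) = 0.732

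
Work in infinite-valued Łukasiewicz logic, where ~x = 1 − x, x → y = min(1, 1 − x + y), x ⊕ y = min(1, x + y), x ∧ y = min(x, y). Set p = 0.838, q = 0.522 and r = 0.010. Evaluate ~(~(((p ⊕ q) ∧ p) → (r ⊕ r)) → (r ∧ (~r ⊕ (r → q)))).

0.808

p ⊕ q = min(1, 0.838 + 0.522) = min(1, 1.360) = 1.000
(p ⊕ q) ∧ p = min(1.000, 0.838) = 0.838
r ⊕ r = min(1, 0.010 + 0.010) = min(1, 0.020) = 0.020
((p ⊕ q) ∧ p) → (r ⊕ r) = min(1, 1 − 0.838 + 0.020) = min(1, 0.182) = 0.182
~(((p ⊕ q) ∧ p) → (r ⊕ r)) = 1 − 0.182 = 0.818
~r = 1 − 0.010 = 0.990
r → q = min(1, 1 − 0.010 + 0.522) = min(1, 1.512) = 1.000
~r ⊕ (r → q) = min(1, 0.990 + 1.000) = min(1, 1.990) = 1.000
r ∧ (~r ⊕ (r → q)) = min(0.010, 1.000) = 0.010
~(((p ⊕ q) ∧ p) → (r ⊕ r)) → (r ∧ (~r ⊕ (r → q))) = min(1, 1 − 0.818 + 0.010) = min(1, 0.192) = 0.192
~(~(((p ⊕ q) ∧ p) → (r ⊕ r)) → (r ∧ (~r ⊕ (r → q)))) = 1 − 0.192 = 0.808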